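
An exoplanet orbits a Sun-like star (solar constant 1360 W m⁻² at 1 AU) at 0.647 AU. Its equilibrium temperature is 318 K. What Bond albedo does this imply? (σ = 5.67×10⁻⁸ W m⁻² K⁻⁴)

Flux at 0.647 AU: S = 1360/0.647² = 3250 W m⁻².
From T_eq⁴ = S(1−A)/(4σ): 1−A = 4σT_eq⁴/S.
1−A = 4 × 5.67×10⁻⁸ × (318)⁴ / 3250 = 0.714.

A ≈ 0.29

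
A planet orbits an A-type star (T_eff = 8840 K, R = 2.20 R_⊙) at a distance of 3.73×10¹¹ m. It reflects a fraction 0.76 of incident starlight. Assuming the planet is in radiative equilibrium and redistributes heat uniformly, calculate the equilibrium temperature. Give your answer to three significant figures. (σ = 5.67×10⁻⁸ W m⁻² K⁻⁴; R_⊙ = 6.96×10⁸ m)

T_eq ≈ 280 K

R_⋆ = 2.20 × 6.96×10⁸ = 1.53×10⁹ m.
L = 4πR_⋆²σT_⋆⁴ = 4π(1.53×10⁹)² × 5.67×10⁻⁸ × (8840)⁴ = 1.02×10²⁸ W.
S = L/(4πd²) = 5830 W m⁻².
Energy balance: absorbed = emitted ⇒ πR²·S(1−A) = 4πR²·σT_eq⁴, so T_eq⁴ = S(1−A)/(4σ).
T_eq = [5830 × 0.24 / (4 × 5.67×10⁻⁸)]^(1/4) = (6.17×10⁹)^(1/4) = 280 K.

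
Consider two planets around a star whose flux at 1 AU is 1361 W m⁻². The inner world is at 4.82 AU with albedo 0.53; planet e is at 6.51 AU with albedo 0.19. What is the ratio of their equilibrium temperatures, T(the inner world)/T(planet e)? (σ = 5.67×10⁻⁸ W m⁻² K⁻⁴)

T₁/T₂ ≈ 1.014

T_eq = [S₀(1−A)/(4σd²)]^(1/4), so T ∝ (1−A)^(1/4) / √d.
T₁ = [1361×0.47/(4×5.67×10⁻⁸×4.82²)]^(1/4) = 104.97 K.
T₂ = [1361×0.81/(4×5.67×10⁻⁸×6.51²)]^(1/4) = 103.49 K.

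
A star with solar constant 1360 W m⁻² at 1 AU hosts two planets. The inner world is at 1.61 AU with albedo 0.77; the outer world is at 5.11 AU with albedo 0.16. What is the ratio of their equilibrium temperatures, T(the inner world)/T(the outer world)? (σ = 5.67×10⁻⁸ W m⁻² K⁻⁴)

T_eq = [S₀(1−A)/(4σd²)]^(1/4), so T ∝ (1−A)^(1/4) / √d.
T₁ = [1360×0.23/(4×5.67×10⁻⁸×1.61²)]^(1/4) = 151.88 K.
T₂ = [1360×0.84/(4×5.67×10⁻⁸×5.11²)]^(1/4) = 117.85 K.

T₁/T₂ ≈ 1.289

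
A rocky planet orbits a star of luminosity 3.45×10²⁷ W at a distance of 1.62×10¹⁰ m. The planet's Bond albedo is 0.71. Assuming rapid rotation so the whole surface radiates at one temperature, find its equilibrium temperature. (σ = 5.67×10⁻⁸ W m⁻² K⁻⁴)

Flux: S = L/(4πd²) = 3.45×10²⁷/(4π×(1.62×10¹⁰)²) = 1.05×10⁶ W m⁻².
Energy balance: absorbed = emitted ⇒ πR²·S(1−A) = 4πR²·σT_eq⁴, so T_eq⁴ = S(1−A)/(4σ).
T_eq = [1.05×10⁶ × 0.29 / (4 × 5.67×10⁻⁸)]^(1/4) = (1.34×10¹²)^(1/4) = 1080 K.

T_eq ≈ 1080 K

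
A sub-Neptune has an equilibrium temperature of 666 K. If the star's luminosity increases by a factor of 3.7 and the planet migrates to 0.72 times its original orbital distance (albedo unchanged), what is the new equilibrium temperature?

T_eq ≈ 1090 K

T_eq ∝ L^(1/4) · d^(−1/2).
T′ = 666 × 3.7^(1/4) / 0.72^(1/2) = 1090 K.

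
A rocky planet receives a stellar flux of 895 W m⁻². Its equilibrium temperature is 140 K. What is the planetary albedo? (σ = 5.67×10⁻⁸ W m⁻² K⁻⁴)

From T_eq⁴ = S(1−A)/(4σ): 1−A = 4σT_eq⁴/S.
1−A = 4 × 5.67×10⁻⁸ × (140)⁴ / 895 = 0.097.

A ≈ 0.90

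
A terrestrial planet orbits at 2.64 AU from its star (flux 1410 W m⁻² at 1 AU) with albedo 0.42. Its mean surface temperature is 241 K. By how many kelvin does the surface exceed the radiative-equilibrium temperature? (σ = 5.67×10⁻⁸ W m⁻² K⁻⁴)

ΔT ≈ 90.2 K

S = 1410/2.64² = 202.3 W m⁻².
T_eq = [S(1−A)/(4σ)]^(1/4) = [202.3×0.58/(4×5.67×10⁻⁸)]^(1/4) = 150.8 K.
ΔT = T_surf − T_eq = 241 − 150.8.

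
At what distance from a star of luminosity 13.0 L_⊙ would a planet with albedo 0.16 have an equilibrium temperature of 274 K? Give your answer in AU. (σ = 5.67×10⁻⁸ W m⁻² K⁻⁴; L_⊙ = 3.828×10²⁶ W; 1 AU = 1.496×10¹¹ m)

L = 13.0 × 3.828×10²⁶ = 4.98×10²⁷ W.
From T_eq⁴ = L(1−A)/(16πσd²): d = √[L(1−A)/(16πσT_eq⁴)].
d = √[4.98×10²⁷ × 0.84 / (16π × 5.67×10⁻⁸ × (274)⁴)] = 5.10×10¹¹ m = 3.41 AU.

d ≈ 3.41 AU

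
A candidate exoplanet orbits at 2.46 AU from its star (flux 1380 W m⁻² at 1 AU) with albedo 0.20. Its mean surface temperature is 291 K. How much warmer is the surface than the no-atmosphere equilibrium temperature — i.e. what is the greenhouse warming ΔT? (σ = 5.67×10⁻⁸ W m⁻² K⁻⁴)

ΔT ≈ 122.6 K

S = 1380/2.46² = 228.0 W m⁻².
T_eq = [S(1−A)/(4σ)]^(1/4) = [228.0×0.80/(4×5.67×10⁻⁸)]^(1/4) = 168.4 K.
ΔT = T_surf − T_eq = 291 − 168.4.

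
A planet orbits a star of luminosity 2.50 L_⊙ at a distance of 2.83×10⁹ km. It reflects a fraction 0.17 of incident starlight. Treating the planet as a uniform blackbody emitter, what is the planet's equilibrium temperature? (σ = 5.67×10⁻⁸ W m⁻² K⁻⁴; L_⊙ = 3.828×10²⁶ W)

d = 2.83×10⁹ km = 2.83×10¹² m.
L = 2.50 × 3.828×10²⁶ = 9.57×10²⁶ W.
Flux: S = L/(4πd²) = 9.57×10²⁶/(4π×(2.83×10¹²)²) = 9.51 W m⁻².
Energy balance: absorbed = emitted ⇒ πR²·S(1−A) = 4πR²·σT_eq⁴, so T_eq⁴ = S(1−A)/(4σ).
T_eq = [9.51 × 0.83 / (4 × 5.67×10⁻⁸)]^(1/4) = (3.48×10⁷)^(1/4) = 76.8 K.

T_eq ≈ 76.8 K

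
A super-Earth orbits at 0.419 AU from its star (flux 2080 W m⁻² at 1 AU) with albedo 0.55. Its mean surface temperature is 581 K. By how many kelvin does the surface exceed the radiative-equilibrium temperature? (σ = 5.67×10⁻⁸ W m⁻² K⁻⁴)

S = 2080/0.419² = 1.185×10⁴ W m⁻².
T_eq = [S(1−A)/(4σ)]^(1/4) = [1.185×10⁴×0.45/(4×5.67×10⁻⁸)]^(1/4) = 391.6 K.
ΔT = T_surf − T_eq = 581 − 391.6.

ΔT ≈ 189.4 K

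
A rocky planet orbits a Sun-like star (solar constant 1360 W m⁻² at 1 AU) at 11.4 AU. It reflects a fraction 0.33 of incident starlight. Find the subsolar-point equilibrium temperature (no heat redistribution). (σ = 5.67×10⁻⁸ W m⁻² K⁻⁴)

T_ss ≈ 105 K

Flux at 11.4 AU: S = 1360/11.4² = 10.5 W m⁻².
At the subsolar point the surface absorbs S(1−A) and emits σT⁴ per unit area — no factor of 4, since only the local patch is in balance.
T = [10.5 × 0.67 / 5.67×10⁻⁸]^(1/4) = (1.24×10⁸)^(1/4) = 105 K.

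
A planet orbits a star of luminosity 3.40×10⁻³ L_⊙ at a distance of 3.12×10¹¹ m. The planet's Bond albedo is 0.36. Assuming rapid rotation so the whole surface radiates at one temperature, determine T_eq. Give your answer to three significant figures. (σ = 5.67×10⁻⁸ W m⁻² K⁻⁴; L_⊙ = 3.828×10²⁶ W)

T_eq ≈ 41.6 K

L = 3.40×10⁻³ × 3.828×10²⁶ = 1.30×10²⁴ W.
Flux: S = L/(4πd²) = 1.30×10²⁴/(4π×(3.12×10¹¹)²) = 1.06 W m⁻².
Energy balance: absorbed = emitted ⇒ πR²·S(1−A) = 4πR²·σT_eq⁴, so T_eq⁴ = S(1−A)/(4σ).
T_eq = [1.06 × 0.64 / (4 × 5.67×10⁻⁸)]^(1/4) = (3.00×10⁶)^(1/4) = 41.6 K.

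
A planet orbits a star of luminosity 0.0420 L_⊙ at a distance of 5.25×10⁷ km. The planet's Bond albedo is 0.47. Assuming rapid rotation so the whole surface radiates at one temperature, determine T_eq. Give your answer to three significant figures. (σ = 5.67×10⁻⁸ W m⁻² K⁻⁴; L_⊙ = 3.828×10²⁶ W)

d = 5.25×10⁷ km = 5.25×10¹⁰ m.
L = 0.0420 × 3.828×10²⁶ = 1.61×10²⁵ W.
Flux: S = L/(4πd²) = 1.61×10²⁵/(4π×(5.25×10¹⁰)²) = 464 W m⁻².
Energy balance: absorbed = emitted ⇒ πR²·S(1−A) = 4πR²·σT_eq⁴, so T_eq⁴ = S(1−A)/(4σ).
T_eq = [464 × 0.53 / (4 × 5.67×10⁻⁸)]^(1/4) = (1.08×10⁹)^(1/4) = 181 K.

T_eq ≈ 181 K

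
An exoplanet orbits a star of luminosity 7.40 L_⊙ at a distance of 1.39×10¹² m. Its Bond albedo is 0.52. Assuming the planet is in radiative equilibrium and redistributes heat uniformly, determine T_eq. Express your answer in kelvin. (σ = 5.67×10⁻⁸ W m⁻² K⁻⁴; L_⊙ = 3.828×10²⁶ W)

T_eq ≈ 125 K

L = 7.40 × 3.828×10²⁶ = 2.83×10²⁷ W.
Flux: S = L/(4πd²) = 2.83×10²⁷/(4π×(1.39×10¹²)²) = 117 W m⁻².
Energy balance: absorbed = emitted ⇒ πR²·S(1−A) = 4πR²·σT_eq⁴, so T_eq⁴ = S(1−A)/(4σ).
T_eq = [117 × 0.48 / (4 × 5.67×10⁻⁸)]^(1/4) = (2.47×10⁸)^(1/4) = 125 K.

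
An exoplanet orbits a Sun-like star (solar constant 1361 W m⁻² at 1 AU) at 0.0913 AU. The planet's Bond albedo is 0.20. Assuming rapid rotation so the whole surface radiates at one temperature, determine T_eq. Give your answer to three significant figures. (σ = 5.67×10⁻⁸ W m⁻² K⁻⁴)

T_eq ≈ 871 K

Flux at 0.0913 AU: S = 1361/0.0913² = 1.63×10⁵ W m⁻².
Energy balance: absorbed = emitted ⇒ πR²·S(1−A) = 4πR²·σT_eq⁴, so T_eq⁴ = S(1−A)/(4σ).
T_eq = [1.63×10⁵ × 0.80 / (4 × 5.67×10⁻⁸)]^(1/4) = (5.76×10¹¹)^(1/4) = 871 K.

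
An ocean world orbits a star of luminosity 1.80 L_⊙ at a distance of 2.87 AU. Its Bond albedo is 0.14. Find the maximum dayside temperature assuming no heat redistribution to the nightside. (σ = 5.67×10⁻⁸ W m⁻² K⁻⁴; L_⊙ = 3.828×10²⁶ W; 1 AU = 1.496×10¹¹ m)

T_ss ≈ 259 K

d = 2.87 AU = 4.29×10¹¹ m.
L = 1.80 × 3.828×10²⁶ = 6.89×10²⁶ W.
Flux: S = L/(4πd²) = 6.89×10²⁶/(4π×(4.29×10¹¹)²) = 297 W m⁻².
With no redistribution each surface element balances locally: S(1−A) = σT⁴.
T = [297 × 0.86 / 5.67×10⁻⁸]^(1/4) = (4.51×10⁹)^(1/4) = 259 K.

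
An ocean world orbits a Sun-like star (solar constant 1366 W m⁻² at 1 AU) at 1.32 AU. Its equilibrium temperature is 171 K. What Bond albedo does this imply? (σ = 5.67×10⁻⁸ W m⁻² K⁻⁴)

Flux at 1.32 AU: S = 1366/1.32² = 784 W m⁻².
From T_eq⁴ = S(1−A)/(4σ): 1−A = 4σT_eq⁴/S.
1−A = 4 × 5.67×10⁻⁸ × (171)⁴ / 784 = 0.247.

A ≈ 0.75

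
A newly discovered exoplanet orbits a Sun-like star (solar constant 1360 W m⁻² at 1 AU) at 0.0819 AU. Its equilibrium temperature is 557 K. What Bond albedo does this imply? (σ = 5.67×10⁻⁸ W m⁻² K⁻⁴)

A ≈ 0.89

Flux at 0.0819 AU: S = 1360/0.0819² = 2.03×10⁵ W m⁻².
From T_eq⁴ = S(1−A)/(4σ): 1−A = 4σT_eq⁴/S.
1−A = 4 × 5.67×10⁻⁸ × (557)⁴ / 2.03×10⁵ = 0.108.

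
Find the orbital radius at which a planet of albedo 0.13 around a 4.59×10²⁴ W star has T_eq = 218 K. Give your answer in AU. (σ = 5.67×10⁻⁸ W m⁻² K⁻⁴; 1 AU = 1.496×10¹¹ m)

d ≈ 0.166 AU

From T_eq⁴ = L(1−A)/(16πσd²): d = √[L(1−A)/(16πσT_eq⁴)].
d = √[4.59×10²⁴ × 0.87 / (16π × 5.67×10⁻⁸ × (218)⁴)] = 2.49×10¹⁰ m = 0.166 AU.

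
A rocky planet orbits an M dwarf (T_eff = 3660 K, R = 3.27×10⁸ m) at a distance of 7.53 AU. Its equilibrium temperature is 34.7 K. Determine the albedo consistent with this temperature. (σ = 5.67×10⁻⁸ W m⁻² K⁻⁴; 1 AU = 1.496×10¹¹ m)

A ≈ 0.62

d = 7.53 AU = 1.13×10¹² m.
L = 4πR_⋆²σT_⋆⁴ = 4π(3.27×10⁸)² × 5.67×10⁻⁸ × (3660)⁴ = 1.37×10²⁵ W.
S = L/(4πd²) = 0.857 W m⁻².
From T_eq⁴ = S(1−A)/(4σ): 1−A = 4σT_eq⁴/S.
1−A = 4 × 5.67×10⁻⁸ × (34.7)⁴ / 0.857 = 0.384.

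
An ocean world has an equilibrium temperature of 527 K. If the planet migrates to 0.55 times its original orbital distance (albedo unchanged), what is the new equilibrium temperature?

T_eq ≈ 711 K

T_eq ∝ L^(1/4) · d^(−1/2).
T′ = 527 / 0.55^(1/2) = 711 K.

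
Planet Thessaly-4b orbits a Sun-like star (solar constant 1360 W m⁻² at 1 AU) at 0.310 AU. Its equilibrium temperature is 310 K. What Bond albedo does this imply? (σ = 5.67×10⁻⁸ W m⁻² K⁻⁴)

A ≈ 0.85

Flux at 0.310 AU: S = 1360/0.310² = 1.42×10⁴ W m⁻².
From T_eq⁴ = S(1−A)/(4σ): 1−A = 4σT_eq⁴/S.
1−A = 4 × 5.67×10⁻⁸ × (310)⁴ / 1.42×10⁴ = 0.148.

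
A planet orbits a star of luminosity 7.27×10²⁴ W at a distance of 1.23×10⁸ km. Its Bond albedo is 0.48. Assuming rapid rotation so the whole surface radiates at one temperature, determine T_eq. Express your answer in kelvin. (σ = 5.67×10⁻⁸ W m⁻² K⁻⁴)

T_eq ≈ 96.8 K

d = 1.23×10⁸ km = 1.23×10¹¹ m.
Flux: S = L/(4πd²) = 7.27×10²⁴/(4π×(1.23×10¹¹)²) = 38.2 W m⁻².
Energy balance: absorbed = emitted ⇒ πR²·S(1−A) = 4πR²·σT_eq⁴, so T_eq⁴ = S(1−A)/(4σ).
T_eq = [38.2 × 0.52 / (4 × 5.67×10⁻⁸)]^(1/4) = (8.77×10⁷)^(1/4) = 96.8 K.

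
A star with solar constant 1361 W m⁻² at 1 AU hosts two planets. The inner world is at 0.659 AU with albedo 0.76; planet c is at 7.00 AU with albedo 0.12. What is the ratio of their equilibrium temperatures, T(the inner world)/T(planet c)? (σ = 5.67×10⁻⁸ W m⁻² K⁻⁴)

T_eq = [S₀(1−A)/(4σd²)]^(1/4), so T ∝ (1−A)^(1/4) / √d.
T₁ = [1361×0.24/(4×5.67×10⁻⁸×0.659²)]^(1/4) = 239.97 K.
T₂ = [1361×0.88/(4×5.67×10⁻⁸×7.00²)]^(1/4) = 101.89 K.

T₁/T₂ ≈ 2.355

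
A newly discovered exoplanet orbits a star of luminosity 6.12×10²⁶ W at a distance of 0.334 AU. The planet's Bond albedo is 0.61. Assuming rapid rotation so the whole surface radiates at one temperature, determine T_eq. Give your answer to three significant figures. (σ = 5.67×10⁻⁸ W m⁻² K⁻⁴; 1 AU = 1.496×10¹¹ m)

T_eq ≈ 428 K

d = 0.334 AU = 5.00×10¹⁰ m.
Flux: S = L/(4πd²) = 6.12×10²⁶/(4π×(5.00×10¹⁰)²) = 1.95×10⁴ W m⁻².
Energy balance: absorbed = emitted ⇒ πR²·S(1−A) = 4πR²·σT_eq⁴, so T_eq⁴ = S(1−A)/(4σ).
T_eq = [1.95×10⁴ × 0.39 / (4 × 5.67×10⁻⁸)]^(1/4) = (3.35×10¹⁰)^(1/4) = 428 K.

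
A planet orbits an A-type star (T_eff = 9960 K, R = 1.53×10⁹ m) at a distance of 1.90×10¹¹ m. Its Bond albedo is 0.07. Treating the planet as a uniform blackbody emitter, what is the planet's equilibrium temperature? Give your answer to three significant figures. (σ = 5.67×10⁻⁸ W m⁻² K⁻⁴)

T_eq ≈ 621 K

L = 4πR_⋆²σT_⋆⁴ = 4π(1.53×10⁹)² × 5.67×10⁻⁸ × (9960)⁴ = 1.64×10²⁸ W.
S = L/(4πd²) = 3.62×10⁴ W m⁻².
Energy balance: absorbed = emitted ⇒ πR²·S(1−A) = 4πR²·σT_eq⁴, so T_eq⁴ = S(1−A)/(4σ).
T_eq = [3.62×10⁴ × 0.93 / (4 × 5.67×10⁻⁸)]^(1/4) = (1.48×10¹¹)^(1/4) = 621 K.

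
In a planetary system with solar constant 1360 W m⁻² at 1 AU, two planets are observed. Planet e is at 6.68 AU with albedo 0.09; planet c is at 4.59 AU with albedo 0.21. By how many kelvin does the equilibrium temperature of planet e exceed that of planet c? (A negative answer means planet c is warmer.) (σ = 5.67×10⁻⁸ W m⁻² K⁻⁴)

ΔT ≈ -17.3 K

T_eq = [S₀(1−A)/(4σd²)]^(1/4), so T ∝ (1−A)^(1/4) / √d.
T₁ = [1360×0.91/(4×5.67×10⁻⁸×6.68²)]^(1/4) = 105.16 K.
T₂ = [1360×0.79/(4×5.67×10⁻⁸×4.59²)]^(1/4) = 122.45 K.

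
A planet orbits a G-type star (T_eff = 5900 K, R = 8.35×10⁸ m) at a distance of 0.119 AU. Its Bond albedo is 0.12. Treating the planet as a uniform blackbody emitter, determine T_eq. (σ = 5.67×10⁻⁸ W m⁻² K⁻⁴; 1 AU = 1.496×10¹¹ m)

T_eq ≈ 875 K

d = 0.119 AU = 1.78×10¹⁰ m.
L = 4πR_⋆²σT_⋆⁴ = 4π(8.35×10⁸)² × 5.67×10⁻⁸ × (5900)⁴ = 6.02×10²⁶ W.
S = L/(4πd²) = 1.51×10⁵ W m⁻².
Energy balance: absorbed = emitted ⇒ πR²·S(1−A) = 4πR²·σT_eq⁴, so T_eq⁴ = S(1−A)/(4σ).
T_eq = [1.51×10⁵ × 0.88 / (4 × 5.67×10⁻⁸)]^(1/4) = (5.86×10¹¹)^(1/4) = 875 K.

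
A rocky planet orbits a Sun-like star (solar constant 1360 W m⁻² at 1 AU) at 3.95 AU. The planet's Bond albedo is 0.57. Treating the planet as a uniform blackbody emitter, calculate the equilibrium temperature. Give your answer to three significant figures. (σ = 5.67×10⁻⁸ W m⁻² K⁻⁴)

T_eq ≈ 113 K

Flux at 3.95 AU: S = 1360/3.95² = 87.2 W m⁻².
Energy balance: absorbed = emitted ⇒ πR²·S(1−A) = 4πR²·σT_eq⁴, so T_eq⁴ = S(1−A)/(4σ).
T_eq = [87.2 × 0.43 / (4 × 5.67×10⁻⁸)]^(1/4) = (1.65×10⁸)^(1/4) = 113 K.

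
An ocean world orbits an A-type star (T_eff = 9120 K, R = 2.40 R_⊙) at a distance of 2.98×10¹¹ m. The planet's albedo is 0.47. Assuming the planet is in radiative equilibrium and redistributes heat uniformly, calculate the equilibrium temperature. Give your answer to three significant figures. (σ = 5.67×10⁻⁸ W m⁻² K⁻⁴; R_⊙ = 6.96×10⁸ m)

T_eq ≈ 412 K

R_⋆ = 2.40 × 6.96×10⁸ = 1.67×10⁹ m.
L = 4πR_⋆²σT_⋆⁴ = 4π(1.67×10⁹)² × 5.67×10⁻⁸ × (9120)⁴ = 1.38×10²⁸ W.
S = L/(4πd²) = 1.23×10⁴ W m⁻².
Energy balance: absorbed = emitted ⇒ πR²·S(1−A) = 4πR²·σT_eq⁴, so T_eq⁴ = S(1−A)/(4σ).
T_eq = [1.23×10⁴ × 0.53 / (4 × 5.67×10⁻⁸)]^(1/4) = (2.88×10¹⁰)^(1/4) = 412 K.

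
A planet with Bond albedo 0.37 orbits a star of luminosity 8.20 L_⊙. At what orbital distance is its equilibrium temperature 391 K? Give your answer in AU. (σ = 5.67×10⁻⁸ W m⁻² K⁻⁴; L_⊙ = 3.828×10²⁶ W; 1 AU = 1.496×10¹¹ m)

L = 8.20 × 3.828×10²⁶ = 3.14×10²⁷ W.
From T_eq⁴ = L(1−A)/(16πσd²): d = √[L(1−A)/(16πσT_eq⁴)].
d = √[3.14×10²⁷ × 0.63 / (16π × 5.67×10⁻⁸ × (391)⁴)] = 1.72×10¹¹ m = 1.15 AU.

d ≈ 1.15 AU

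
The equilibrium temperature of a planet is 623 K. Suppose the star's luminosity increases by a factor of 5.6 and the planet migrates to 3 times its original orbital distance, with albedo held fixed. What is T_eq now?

T_eq ∝ L^(1/4) · d^(−1/2).
T′ = 623 × 5.6^(1/4) / 3^(1/2) = 553 K.

T_eq ≈ 553 K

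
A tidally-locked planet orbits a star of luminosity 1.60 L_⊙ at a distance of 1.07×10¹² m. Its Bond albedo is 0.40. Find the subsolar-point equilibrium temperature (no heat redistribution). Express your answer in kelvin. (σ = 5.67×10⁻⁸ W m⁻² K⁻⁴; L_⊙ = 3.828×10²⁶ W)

L = 1.60 × 3.828×10²⁶ = 6.12×10²⁶ W.
Flux: S = L/(4πd²) = 6.12×10²⁶/(4π×(1.07×10¹²)²) = 42.6 W m⁻².
At the subsolar point the surface absorbs S(1−A) and emits σT⁴ per unit area — no factor of 4, since only the local patch is in balance.
T = [42.6 × 0.60 / 5.67×10⁻⁸]^(1/4) = (4.50×10⁸)^(1/4) = 146 K.

T_ss ≈ 146 K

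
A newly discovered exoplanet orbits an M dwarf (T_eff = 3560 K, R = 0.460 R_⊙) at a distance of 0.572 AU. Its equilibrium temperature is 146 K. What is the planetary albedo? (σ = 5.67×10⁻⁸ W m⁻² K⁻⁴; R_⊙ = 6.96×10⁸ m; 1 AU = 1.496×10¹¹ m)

A ≈ 0.19

R_⋆ = 0.460 × 6.96×10⁸ = 3.20×10⁸ m.
d = 0.572 AU = 8.56×10¹⁰ m.
L = 4πR_⋆²σT_⋆⁴ = 4π(3.20×10⁸)² × 5.67×10⁻⁸ × (3560)⁴ = 1.17×10²⁵ W.
S = L/(4πd²) = 127 W m⁻².
From T_eq⁴ = S(1−A)/(4σ): 1−A = 4σT_eq⁴/S.
1−A = 4 × 5.67×10⁻⁸ × (146)⁴ / 127 = 0.808.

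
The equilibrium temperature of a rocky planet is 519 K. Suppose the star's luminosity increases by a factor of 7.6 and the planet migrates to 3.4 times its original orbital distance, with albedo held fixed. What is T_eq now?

T_eq ∝ L^(1/4) · d^(−1/2).
T′ = 519 × 7.6^(1/4) / 3.4^(1/2) = 467 K.

T_eq ≈ 467 K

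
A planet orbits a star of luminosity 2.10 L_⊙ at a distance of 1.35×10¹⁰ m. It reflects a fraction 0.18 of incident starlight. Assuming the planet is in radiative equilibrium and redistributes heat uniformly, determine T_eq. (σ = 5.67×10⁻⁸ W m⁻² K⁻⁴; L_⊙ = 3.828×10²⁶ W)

T_eq ≈ 1060 K

L = 2.10 × 3.828×10²⁶ = 8.04×10²⁶ W.
Flux: S = L/(4πd²) = 8.04×10²⁶/(4π×(1.35×10¹⁰)²) = 3.51×10⁵ W m⁻².
Energy balance: absorbed = emitted ⇒ πR²·S(1−A) = 4πR²·σT_eq⁴, so T_eq⁴ = S(1−A)/(4σ).
T_eq = [3.51×10⁵ × 0.82 / (4 × 5.67×10⁻⁸)]^(1/4) = (1.27×10¹²)^(1/4) = 1060 K.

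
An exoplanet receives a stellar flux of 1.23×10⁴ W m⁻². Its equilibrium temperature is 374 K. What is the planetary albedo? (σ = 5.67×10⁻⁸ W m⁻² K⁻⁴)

From T_eq⁴ = S(1−A)/(4σ): 1−A = 4σT_eq⁴/S.
1−A = 4 × 5.67×10⁻⁸ × (374)⁴ / 1.23×10⁴ = 0.361.

A ≈ 0.64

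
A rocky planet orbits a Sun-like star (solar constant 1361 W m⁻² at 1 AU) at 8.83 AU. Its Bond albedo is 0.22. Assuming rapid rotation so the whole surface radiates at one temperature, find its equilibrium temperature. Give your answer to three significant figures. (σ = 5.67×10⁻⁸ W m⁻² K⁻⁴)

Flux at 8.83 AU: S = 1361/8.83² = 17.5 W m⁻².
Energy balance: absorbed = emitted ⇒ πR²·S(1−A) = 4πR²·σT_eq⁴, so T_eq⁴ = S(1−A)/(4σ).
T_eq = [17.5 × 0.78 / (4 × 5.67×10⁻⁸)]^(1/4) = (6.00×10⁷)^(1/4) = 88.0 K.

T_eq ≈ 88.0 K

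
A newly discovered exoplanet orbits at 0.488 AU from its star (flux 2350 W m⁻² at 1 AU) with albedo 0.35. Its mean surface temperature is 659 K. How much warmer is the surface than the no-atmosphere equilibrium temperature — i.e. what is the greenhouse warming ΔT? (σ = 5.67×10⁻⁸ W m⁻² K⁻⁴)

S = 2350/0.488² = 9868 W m⁻².
T_eq = [S(1−A)/(4σ)]^(1/4) = [9868×0.65/(4×5.67×10⁻⁸)]^(1/4) = 410.1 K.
ΔT = T_surf − T_eq = 659 − 410.1.

ΔT ≈ 248.9 K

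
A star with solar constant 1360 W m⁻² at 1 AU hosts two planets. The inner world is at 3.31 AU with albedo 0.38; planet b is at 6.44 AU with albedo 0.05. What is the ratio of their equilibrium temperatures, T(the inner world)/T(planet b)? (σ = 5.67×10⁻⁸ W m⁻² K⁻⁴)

T_eq = [S₀(1−A)/(4σd²)]^(1/4), so T ∝ (1−A)^(1/4) / √d.
T₁ = [1360×0.62/(4×5.67×10⁻⁸×3.31²)]^(1/4) = 135.72 K.
T₂ = [1360×0.95/(4×5.67×10⁻⁸×6.44²)]^(1/4) = 108.26 K.

T₁/T₂ ≈ 1.254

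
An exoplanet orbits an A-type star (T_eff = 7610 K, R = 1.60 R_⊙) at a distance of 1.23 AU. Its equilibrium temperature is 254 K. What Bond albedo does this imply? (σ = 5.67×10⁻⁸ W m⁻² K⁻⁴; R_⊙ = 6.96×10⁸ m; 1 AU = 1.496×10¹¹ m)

A ≈ 0.86

R_⋆ = 1.60 × 6.96×10⁸ = 1.11×10⁹ m.
d = 1.23 AU = 1.84×10¹¹ m.
L = 4πR_⋆²σT_⋆⁴ = 4π(1.11×10⁹)² × 5.67×10⁻⁸ × (7610)⁴ = 2.96×10²⁷ W.
S = L/(4πd²) = 6960 W m⁻².
From T_eq⁴ = S(1−A)/(4σ): 1−A = 4σT_eq⁴/S.
1−A = 4 × 5.67×10⁻⁸ × (254)⁴ / 6960 = 0.136.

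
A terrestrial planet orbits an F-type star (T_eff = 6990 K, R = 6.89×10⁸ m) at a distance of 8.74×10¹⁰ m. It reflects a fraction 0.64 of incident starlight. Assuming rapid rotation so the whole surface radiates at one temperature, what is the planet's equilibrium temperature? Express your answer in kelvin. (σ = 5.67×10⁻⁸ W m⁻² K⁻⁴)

L = 4πR_⋆²σT_⋆⁴ = 4π(6.89×10⁸)² × 5.67×10⁻⁸ × (6990)⁴ = 8.07×10²⁶ W.
S = L/(4πd²) = 8410 W m⁻².
Energy balance: absorbed = emitted ⇒ πR²·S(1−A) = 4πR²·σT_eq⁴, so T_eq⁴ = S(1−A)/(4σ).
T_eq = [8410 × 0.36 / (4 × 5.67×10⁻⁸)]^(1/4) = (1.34×10¹⁰)^(1/4) = 340 K.

T_eq ≈ 340 K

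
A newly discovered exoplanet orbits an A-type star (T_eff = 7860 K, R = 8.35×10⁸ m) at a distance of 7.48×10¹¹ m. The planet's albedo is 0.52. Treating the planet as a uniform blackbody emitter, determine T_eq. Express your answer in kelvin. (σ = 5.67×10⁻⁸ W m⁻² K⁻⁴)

T_eq ≈ 155 K

L = 4πR_⋆²σT_⋆⁴ = 4π(8.35×10⁸)² × 5.67×10⁻⁸ × (7860)⁴ = 1.90×10²⁷ W.
S = L/(4πd²) = 270 W m⁻².
Energy balance: absorbed = emitted ⇒ πR²·S(1−A) = 4πR²·σT_eq⁴, so T_eq⁴ = S(1−A)/(4σ).
T_eq = [270 × 0.48 / (4 × 5.67×10⁻⁸)]^(1/4) = (5.71×10⁸)^(1/4) = 155 K.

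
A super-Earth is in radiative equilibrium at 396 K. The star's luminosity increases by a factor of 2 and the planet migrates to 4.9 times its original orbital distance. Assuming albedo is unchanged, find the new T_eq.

T_eq ∝ L^(1/4) · d^(−1/2).
T′ = 396 × 2^(1/4) / 4.9^(1/2) = 213 K.

T_eq ≈ 213 K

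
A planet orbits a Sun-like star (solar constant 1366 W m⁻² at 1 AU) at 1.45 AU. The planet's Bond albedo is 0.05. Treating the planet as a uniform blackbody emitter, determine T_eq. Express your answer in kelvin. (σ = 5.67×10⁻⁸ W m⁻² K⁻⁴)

T_eq ≈ 228 K

Flux at 1.45 AU: S = 1366/1.45² = 650 W m⁻².
Energy balance: absorbed = emitted ⇒ πR²·S(1−A) = 4πR²·σT_eq⁴, so T_eq⁴ = S(1−A)/(4σ).
T_eq = [650 × 0.95 / (4 × 5.67×10⁻⁸)]^(1/4) = (2.72×10⁹)^(1/4) = 228 K.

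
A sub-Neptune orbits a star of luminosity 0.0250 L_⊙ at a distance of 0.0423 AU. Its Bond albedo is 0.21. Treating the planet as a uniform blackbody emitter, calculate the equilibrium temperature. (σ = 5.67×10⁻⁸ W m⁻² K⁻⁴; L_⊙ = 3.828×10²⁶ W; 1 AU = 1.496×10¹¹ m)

d = 0.0423 AU = 6.33×10⁹ m.
L = 0.0250 × 3.828×10²⁶ = 9.57×10²⁴ W.
Flux: S = L/(4πd²) = 9.57×10²⁴/(4π×(6.33×10⁹)²) = 1.90×10⁴ W m⁻².
Energy balance: absorbed = emitted ⇒ πR²·S(1−A) = 4πR²·σT_eq⁴, so T_eq⁴ = S(1−A)/(4σ).
T_eq = [1.90×10⁴ × 0.79 / (4 × 5.67×10⁻⁸)]^(1/4) = (6.62×10¹⁰)^(1/4) = 507 K.

T_eq ≈ 507 K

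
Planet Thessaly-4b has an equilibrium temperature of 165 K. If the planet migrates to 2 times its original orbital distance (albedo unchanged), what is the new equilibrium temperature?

T_eq ∝ L^(1/4) · d^(−1/2).
T′ = 165 / 2^(1/2) = 117 K.

T_eq ≈ 117 K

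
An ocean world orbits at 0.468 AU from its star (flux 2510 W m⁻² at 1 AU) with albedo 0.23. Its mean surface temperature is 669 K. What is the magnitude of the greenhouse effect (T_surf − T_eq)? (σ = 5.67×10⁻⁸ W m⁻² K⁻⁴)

S = 2510/0.468² = 1.146×10⁴ W m⁻².
T_eq = [S(1−A)/(4σ)]^(1/4) = [1.146×10⁴×0.77/(4×5.67×10⁻⁸)]^(1/4) = 444.1 K.
ΔT = T_surf − T_eq = 669 − 444.1.

ΔT ≈ 224.9 K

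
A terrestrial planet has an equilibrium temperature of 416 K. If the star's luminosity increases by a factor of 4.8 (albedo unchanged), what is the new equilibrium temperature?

T_eq ∝ L^(1/4) · d^(−1/2).
T′ = 416 × 4.8^(1/4) = 616 K.

T_eq ≈ 616 K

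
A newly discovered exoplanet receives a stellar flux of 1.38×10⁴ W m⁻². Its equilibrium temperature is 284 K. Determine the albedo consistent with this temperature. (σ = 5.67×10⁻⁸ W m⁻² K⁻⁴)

From T_eq⁴ = S(1−A)/(4σ): 1−A = 4σT_eq⁴/S.
1−A = 4 × 5.67×10⁻⁸ × (284)⁴ / 1.38×10⁴ = 0.107.

A ≈ 0.89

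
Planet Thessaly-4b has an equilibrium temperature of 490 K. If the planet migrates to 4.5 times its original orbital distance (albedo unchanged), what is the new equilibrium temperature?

T_eq ≈ 231 K

T_eq ∝ L^(1/4) · d^(−1/2).
T′ = 490 / 4.5^(1/2) = 231 K.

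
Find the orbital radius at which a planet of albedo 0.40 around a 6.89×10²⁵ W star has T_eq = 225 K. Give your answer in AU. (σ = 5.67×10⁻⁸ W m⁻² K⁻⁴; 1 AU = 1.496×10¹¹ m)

d ≈ 0.503 AU

From T_eq⁴ = L(1−A)/(16πσd²): d = √[L(1−A)/(16πσT_eq⁴)].
d = √[6.89×10²⁵ × 0.60 / (16π × 5.67×10⁻⁸ × (225)⁴)] = 7.52×10¹⁰ m = 0.503 AU.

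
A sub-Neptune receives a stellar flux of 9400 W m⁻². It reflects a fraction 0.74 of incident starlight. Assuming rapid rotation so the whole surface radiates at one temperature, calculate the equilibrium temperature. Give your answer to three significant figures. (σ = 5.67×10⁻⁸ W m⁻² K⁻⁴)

Energy balance: absorbed = emitted ⇒ πR²·S(1−A) = 4πR²·σT_eq⁴, so T_eq⁴ = S(1−A)/(4σ).
T_eq = [9400 × 0.26 / (4 × 5.67×10⁻⁸)]^(1/4) = (1.08×10¹⁰)^(1/4) = 322 K.

T_eq ≈ 322 K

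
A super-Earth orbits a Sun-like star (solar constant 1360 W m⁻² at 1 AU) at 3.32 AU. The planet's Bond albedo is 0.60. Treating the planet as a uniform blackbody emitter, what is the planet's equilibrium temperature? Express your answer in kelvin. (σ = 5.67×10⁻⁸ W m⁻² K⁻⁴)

Flux at 3.32 AU: S = 1360/3.32² = 123 W m⁻².
Energy balance: absorbed = emitted ⇒ πR²·S(1−A) = 4πR²·σT_eq⁴, so T_eq⁴ = S(1−A)/(4σ).
T_eq = [123 × 0.40 / (4 × 5.67×10⁻⁸)]^(1/4) = (2.18×10⁸)^(1/4) = 121 K.

T_eq ≈ 121 K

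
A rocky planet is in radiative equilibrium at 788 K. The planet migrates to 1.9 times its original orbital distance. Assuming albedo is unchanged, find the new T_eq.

T_eq ∝ L^(1/4) · d^(−1/2).
T′ = 788 / 1.9^(1/2) = 572 K.

T_eq ≈ 572 K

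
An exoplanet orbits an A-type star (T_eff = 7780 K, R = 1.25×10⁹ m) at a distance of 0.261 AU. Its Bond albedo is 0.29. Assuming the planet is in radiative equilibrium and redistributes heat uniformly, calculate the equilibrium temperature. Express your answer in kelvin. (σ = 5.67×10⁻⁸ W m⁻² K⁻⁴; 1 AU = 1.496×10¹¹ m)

T_eq ≈ 904 K

d = 0.261 AU = 3.90×10¹⁰ m.
L = 4πR_⋆²σT_⋆⁴ = 4π(1.25×10⁹)² × 5.67×10⁻⁸ × (7780)⁴ = 4.08×10²⁷ W.
S = L/(4πd²) = 2.13×10⁵ W m⁻².
Energy balance: absorbed = emitted ⇒ πR²·S(1−A) = 4πR²·σT_eq⁴, so T_eq⁴ = S(1−A)/(4σ).
T_eq = [2.13×10⁵ × 0.71 / (4 × 5.67×10⁻⁸)]^(1/4) = (6.66×10¹¹)^(1/4) = 904 K.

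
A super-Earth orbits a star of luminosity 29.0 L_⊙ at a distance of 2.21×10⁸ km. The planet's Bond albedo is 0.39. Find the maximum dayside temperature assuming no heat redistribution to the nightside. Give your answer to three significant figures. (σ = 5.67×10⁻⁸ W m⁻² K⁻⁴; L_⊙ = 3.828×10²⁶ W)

T_ss ≈ 664 K

d = 2.21×10⁸ km = 2.21×10¹¹ m.
L = 29.0 × 3.828×10²⁶ = 1.11×10²⁸ W.
Flux: S = L/(4πd²) = 1.11×10²⁸/(4π×(2.21×10¹¹)²) = 1.81×10⁴ W m⁻².
With no redistribution each surface element balances locally: S(1−A) = σT⁴.
T = [1.81×10⁴ × 0.61 / 5.67×10⁻⁸]^(1/4) = (1.95×10¹¹)^(1/4) = 664 K.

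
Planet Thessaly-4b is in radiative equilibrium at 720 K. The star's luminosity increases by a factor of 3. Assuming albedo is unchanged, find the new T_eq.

T_eq ≈ 948 K

T_eq ∝ L^(1/4) · d^(−1/2).
T′ = 720 × 3^(1/4) = 948 K.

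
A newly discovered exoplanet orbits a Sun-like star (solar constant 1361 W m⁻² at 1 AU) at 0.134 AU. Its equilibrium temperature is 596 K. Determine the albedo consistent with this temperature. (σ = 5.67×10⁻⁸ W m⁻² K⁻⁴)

A ≈ 0.62

Flux at 0.134 AU: S = 1361/0.134² = 7.58×10⁴ W m⁻².
From T_eq⁴ = S(1−A)/(4σ): 1−A = 4σT_eq⁴/S.
1−A = 4 × 5.67×10⁻⁸ × (596)⁴ / 7.58×10⁴ = 0.378.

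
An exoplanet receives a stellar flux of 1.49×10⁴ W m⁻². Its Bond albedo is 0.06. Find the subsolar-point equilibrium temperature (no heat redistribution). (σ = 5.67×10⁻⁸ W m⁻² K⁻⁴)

T_ss ≈ 705 K

At the subsolar point the surface absorbs S(1−A) and emits σT⁴ per unit area — no factor of 4, since only the local patch is in balance.
T = [1.49×10⁴ × 0.94 / 5.67×10⁻⁸]^(1/4) = (2.47×10¹¹)^(1/4) = 705 K.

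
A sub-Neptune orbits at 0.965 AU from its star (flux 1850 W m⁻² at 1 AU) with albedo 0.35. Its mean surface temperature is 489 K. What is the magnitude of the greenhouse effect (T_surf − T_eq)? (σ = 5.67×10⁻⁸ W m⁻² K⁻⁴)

S = 1850/0.965² = 1987 W m⁻².
T_eq = [S(1−A)/(4σ)]^(1/4) = [1987×0.65/(4×5.67×10⁻⁸)]^(1/4) = 274.7 K.
ΔT = T_surf − T_eq = 489 − 274.7.

ΔT ≈ 214.3 K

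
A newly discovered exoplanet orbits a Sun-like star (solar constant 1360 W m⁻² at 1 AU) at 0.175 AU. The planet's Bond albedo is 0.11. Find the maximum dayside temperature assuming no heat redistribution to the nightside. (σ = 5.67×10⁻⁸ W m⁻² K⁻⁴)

T_ss ≈ 914 K

Flux at 0.175 AU: S = 1360/0.175² = 4.44×10⁴ W m⁻².
With no redistribution each surface element balances locally: S(1−A) = σT⁴.
T = [4.44×10⁴ × 0.89 / 5.67×10⁻⁸]^(1/4) = (6.97×10¹¹)^(1/4) = 914 K.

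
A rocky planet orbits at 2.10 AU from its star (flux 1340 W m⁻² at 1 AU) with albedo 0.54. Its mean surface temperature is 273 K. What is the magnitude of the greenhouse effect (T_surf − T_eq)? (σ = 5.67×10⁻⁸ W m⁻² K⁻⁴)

ΔT ≈ 115.4 K

S = 1340/2.10² = 303.9 W m⁻².
T_eq = [S(1−A)/(4σ)]^(1/4) = [303.9×0.46/(4×5.67×10⁻⁸)]^(1/4) = 157.6 K.
ΔT = T_surf − T_eq = 273 − 157.6.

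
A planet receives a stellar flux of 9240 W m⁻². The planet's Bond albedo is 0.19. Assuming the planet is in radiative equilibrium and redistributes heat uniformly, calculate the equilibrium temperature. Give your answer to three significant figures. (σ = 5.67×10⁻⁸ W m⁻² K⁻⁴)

T_eq ≈ 426 K

Energy balance: absorbed = emitted ⇒ πR²·S(1−A) = 4πR²·σT_eq⁴, so T_eq⁴ = S(1−A)/(4σ).
T_eq = [9240 × 0.81 / (4 × 5.67×10⁻⁸)]^(1/4) = (3.30×10¹⁰)^(1/4) = 426 K.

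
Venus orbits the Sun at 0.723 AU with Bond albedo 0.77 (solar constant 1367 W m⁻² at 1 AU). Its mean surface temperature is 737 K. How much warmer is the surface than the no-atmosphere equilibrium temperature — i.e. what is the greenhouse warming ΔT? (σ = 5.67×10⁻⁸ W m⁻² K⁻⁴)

S = 1367/0.723² = 2615 W m⁻².
T_eq = [S(1−A)/(4σ)]^(1/4) = [2615×0.23/(4×5.67×10⁻⁸)]^(1/4) = 226.9 K.
ΔT = T_surf − T_eq = 737 − 226.9.

ΔT ≈ 510.1 K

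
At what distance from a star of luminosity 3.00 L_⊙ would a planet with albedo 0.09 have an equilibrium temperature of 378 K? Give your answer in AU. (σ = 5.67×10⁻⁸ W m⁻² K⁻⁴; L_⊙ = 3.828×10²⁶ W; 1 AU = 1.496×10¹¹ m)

d ≈ 0.896 AU

L = 3.00 × 3.828×10²⁶ = 1.15×10²⁷ W.
From T_eq⁴ = L(1−A)/(16πσd²): d = √[L(1−A)/(16πσT_eq⁴)].
d = √[1.15×10²⁷ × 0.91 / (16π × 5.67×10⁻⁸ × (378)⁴)] = 1.34×10¹¹ m = 0.896 AU.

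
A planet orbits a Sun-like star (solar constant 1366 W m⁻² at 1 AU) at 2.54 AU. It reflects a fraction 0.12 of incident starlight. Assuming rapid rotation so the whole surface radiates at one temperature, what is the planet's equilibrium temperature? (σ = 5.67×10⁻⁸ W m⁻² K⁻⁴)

Flux at 2.54 AU: S = 1366/2.54² = 212 W m⁻².
Energy balance: absorbed = emitted ⇒ πR²·S(1−A) = 4πR²·σT_eq⁴, so T_eq⁴ = S(1−A)/(4σ).
T_eq = [212 × 0.88 / (4 × 5.67×10⁻⁸)]^(1/4) = (8.22×10⁸)^(1/4) = 169 K.

T_eq ≈ 169 K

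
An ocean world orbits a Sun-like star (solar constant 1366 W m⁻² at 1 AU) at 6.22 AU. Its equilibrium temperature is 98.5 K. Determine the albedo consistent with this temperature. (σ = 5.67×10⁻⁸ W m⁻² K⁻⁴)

A ≈ 0.40

Flux at 6.22 AU: S = 1366/6.22² = 35.3 W m⁻².
From T_eq⁴ = S(1−A)/(4σ): 1−A = 4σT_eq⁴/S.
1−A = 4 × 5.67×10⁻⁸ × (98.5)⁴ / 35.3 = 0.605.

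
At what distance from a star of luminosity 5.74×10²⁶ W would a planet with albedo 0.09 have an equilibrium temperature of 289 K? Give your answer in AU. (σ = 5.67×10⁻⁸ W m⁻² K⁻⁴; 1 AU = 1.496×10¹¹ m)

d ≈ 1.08 AU

From T_eq⁴ = L(1−A)/(16πσd²): d = √[L(1−A)/(16πσT_eq⁴)].
d = √[5.74×10²⁶ × 0.91 / (16π × 5.67×10⁻⁸ × (289)⁴)] = 1.62×10¹¹ m = 1.08 AU.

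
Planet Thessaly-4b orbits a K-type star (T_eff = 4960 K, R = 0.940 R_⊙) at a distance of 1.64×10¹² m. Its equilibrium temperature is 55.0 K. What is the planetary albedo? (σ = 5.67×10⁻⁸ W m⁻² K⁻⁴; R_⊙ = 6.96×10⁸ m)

A ≈ 0.62

R_⋆ = 0.940 × 6.96×10⁸ = 6.54×10⁸ m.
L = 4πR_⋆²σT_⋆⁴ = 4π(6.54×10⁸)² × 5.67×10⁻⁸ × (4960)⁴ = 1.85×10²⁶ W.
S = L/(4πd²) = 5.46 W m⁻².
From T_eq⁴ = S(1−A)/(4σ): 1−A = 4σT_eq⁴/S.
1−A = 4 × 5.67×10⁻⁸ × (55.0)⁴ / 5.46 = 0.380.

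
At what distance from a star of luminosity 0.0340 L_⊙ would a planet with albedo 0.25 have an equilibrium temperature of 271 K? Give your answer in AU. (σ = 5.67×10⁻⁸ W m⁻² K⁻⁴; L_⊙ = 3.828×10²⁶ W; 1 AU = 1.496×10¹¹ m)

d ≈ 0.168 AU

L = 0.0340 × 3.828×10²⁶ = 1.30×10²⁵ W.
From T_eq⁴ = L(1−A)/(16πσd²): d = √[L(1−A)/(16πσT_eq⁴)].
d = √[1.30×10²⁵ × 0.75 / (16π × 5.67×10⁻⁸ × (271)⁴)] = 2.52×10¹⁰ m = 0.168 AU.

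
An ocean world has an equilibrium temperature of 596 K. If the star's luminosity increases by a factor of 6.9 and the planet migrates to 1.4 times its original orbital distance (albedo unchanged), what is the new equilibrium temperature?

T_eq ≈ 816 K

T_eq ∝ L^(1/4) · d^(−1/2).
T′ = 596 × 6.9^(1/4) / 1.4^(1/2) = 816 K.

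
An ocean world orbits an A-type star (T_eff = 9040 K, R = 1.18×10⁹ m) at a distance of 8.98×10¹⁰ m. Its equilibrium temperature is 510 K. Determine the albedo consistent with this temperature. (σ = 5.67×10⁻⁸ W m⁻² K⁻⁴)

L = 4πR_⋆²σT_⋆⁴ = 4π(1.18×10⁹)² × 5.67×10⁻⁸ × (9040)⁴ = 6.63×10²⁷ W.
S = L/(4πd²) = 6.54×10⁴ W m⁻².
From T_eq⁴ = S(1−A)/(4σ): 1−A = 4σT_eq⁴/S.
1−A = 4 × 5.67×10⁻⁸ × (510)⁴ / 6.54×10⁴ = 0.235.

A ≈ 0.77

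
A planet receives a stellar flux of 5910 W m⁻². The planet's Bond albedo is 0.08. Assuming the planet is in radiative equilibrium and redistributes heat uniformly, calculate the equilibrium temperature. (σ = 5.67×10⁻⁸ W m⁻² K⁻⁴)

T_eq ≈ 393 K

Energy balance: absorbed = emitted ⇒ πR²·S(1−A) = 4πR²·σT_eq⁴, so T_eq⁴ = S(1−A)/(4σ).
T_eq = [5910 × 0.92 / (4 × 5.67×10⁻⁸)]^(1/4) = (2.40×10¹⁰)^(1/4) = 393 K.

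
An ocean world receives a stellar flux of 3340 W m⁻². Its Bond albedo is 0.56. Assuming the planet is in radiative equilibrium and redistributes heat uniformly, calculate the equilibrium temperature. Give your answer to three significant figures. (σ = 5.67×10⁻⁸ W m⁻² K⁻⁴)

T_eq ≈ 284 K

Energy balance: absorbed = emitted ⇒ πR²·S(1−A) = 4πR²·σT_eq⁴, so T_eq⁴ = S(1−A)/(4σ).
T_eq = [3340 × 0.44 / (4 × 5.67×10⁻⁸)]^(1/4) = (6.48×10⁹)^(1/4) = 284 K.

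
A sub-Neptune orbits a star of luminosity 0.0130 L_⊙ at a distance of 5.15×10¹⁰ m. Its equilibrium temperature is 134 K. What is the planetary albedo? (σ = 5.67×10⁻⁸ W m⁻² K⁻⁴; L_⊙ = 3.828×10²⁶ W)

L = 0.0130 × 3.828×10²⁶ = 4.98×10²⁴ W.
Flux: S = L/(4πd²) = 4.98×10²⁴/(4π×(5.15×10¹⁰)²) = 149 W m⁻².
From T_eq⁴ = S(1−A)/(4σ): 1−A = 4σT_eq⁴/S.
1−A = 4 × 5.67×10⁻⁸ × (134)⁴ / 149 = 0.490.

A ≈ 0.51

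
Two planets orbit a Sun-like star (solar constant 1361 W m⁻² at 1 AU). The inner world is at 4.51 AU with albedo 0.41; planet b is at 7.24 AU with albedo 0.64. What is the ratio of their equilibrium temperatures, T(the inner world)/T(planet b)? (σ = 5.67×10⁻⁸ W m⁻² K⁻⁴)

T₁/T₂ ≈ 1.434

T_eq = [S₀(1−A)/(4σd²)]^(1/4), so T ∝ (1−A)^(1/4) / √d.
T₁ = [1361×0.59/(4×5.67×10⁻⁸×4.51²)]^(1/4) = 114.86 K.
T₂ = [1361×0.36/(4×5.67×10⁻⁸×7.24²)]^(1/4) = 80.12 K.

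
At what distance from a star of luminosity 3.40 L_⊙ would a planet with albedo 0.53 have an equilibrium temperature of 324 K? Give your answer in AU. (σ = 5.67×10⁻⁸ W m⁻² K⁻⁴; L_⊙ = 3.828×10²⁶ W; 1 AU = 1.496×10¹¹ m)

d ≈ 0.933 AU

L = 3.40 × 3.828×10²⁶ = 1.30×10²⁷ W.
From T_eq⁴ = L(1−A)/(16πσd²): d = √[L(1−A)/(16πσT_eq⁴)].
d = √[1.30×10²⁷ × 0.47 / (16π × 5.67×10⁻⁸ × (324)⁴)] = 1.40×10¹¹ m = 0.933 AU.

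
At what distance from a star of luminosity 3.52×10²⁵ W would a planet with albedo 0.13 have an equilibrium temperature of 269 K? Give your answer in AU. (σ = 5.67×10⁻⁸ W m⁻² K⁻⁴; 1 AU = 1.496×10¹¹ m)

From T_eq⁴ = L(1−A)/(16πσd²): d = √[L(1−A)/(16πσT_eq⁴)].
d = √[3.52×10²⁵ × 0.87 / (16π × 5.67×10⁻⁸ × (269)⁴)] = 4.53×10¹⁰ m = 0.303 AU.

d ≈ 0.303 AU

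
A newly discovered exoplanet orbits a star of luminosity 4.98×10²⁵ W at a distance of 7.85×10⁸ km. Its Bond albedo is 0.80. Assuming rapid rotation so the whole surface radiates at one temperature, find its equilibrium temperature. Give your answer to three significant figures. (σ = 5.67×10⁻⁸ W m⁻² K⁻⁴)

T_eq ≈ 48.8 K

d = 7.85×10⁸ km = 7.85×10¹¹ m.
Flux: S = L/(4πd²) = 4.98×10²⁵/(4π×(7.85×10¹¹)²) = 6.43 W m⁻².
Energy balance: absorbed = emitted ⇒ πR²·S(1−A) = 4πR²·σT_eq⁴, so T_eq⁴ = S(1−A)/(4σ).
T_eq = [6.43 × 0.20 / (4 × 5.67×10⁻⁸)]^(1/4) = (5.67×10⁶)^(1/4) = 48.8 K.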